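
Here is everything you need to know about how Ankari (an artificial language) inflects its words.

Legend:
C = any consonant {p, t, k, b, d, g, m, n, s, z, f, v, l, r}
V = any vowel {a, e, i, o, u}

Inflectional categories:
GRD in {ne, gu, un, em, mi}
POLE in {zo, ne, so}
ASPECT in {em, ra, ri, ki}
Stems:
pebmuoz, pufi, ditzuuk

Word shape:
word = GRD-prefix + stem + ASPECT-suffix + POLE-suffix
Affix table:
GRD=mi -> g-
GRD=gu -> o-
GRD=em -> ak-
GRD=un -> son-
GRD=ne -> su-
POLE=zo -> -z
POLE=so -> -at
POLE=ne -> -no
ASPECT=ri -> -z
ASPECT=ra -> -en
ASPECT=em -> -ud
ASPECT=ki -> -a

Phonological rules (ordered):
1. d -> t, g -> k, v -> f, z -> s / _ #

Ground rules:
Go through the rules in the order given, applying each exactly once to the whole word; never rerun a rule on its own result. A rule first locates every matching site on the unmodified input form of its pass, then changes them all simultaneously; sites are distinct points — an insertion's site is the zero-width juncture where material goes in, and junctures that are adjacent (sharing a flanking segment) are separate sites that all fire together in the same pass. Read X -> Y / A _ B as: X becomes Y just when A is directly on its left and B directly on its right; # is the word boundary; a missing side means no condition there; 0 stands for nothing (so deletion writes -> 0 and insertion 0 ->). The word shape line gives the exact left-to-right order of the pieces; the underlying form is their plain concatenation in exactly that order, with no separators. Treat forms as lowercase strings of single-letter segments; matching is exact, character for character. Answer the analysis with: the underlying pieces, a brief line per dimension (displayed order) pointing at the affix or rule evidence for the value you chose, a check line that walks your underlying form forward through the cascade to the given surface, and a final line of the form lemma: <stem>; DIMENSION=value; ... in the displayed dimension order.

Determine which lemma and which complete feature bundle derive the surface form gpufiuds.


underlying: g-pufi-ud-z
GRD=mi - signalled by the affix g-
POLE=zo - signalled by the affix -z
ASPECT=em - signalled by the affix -ud
check: gpufiudz -> gpufiuds
lemma: pufi; GRD=mi; POLE=zo; ASPECT=em


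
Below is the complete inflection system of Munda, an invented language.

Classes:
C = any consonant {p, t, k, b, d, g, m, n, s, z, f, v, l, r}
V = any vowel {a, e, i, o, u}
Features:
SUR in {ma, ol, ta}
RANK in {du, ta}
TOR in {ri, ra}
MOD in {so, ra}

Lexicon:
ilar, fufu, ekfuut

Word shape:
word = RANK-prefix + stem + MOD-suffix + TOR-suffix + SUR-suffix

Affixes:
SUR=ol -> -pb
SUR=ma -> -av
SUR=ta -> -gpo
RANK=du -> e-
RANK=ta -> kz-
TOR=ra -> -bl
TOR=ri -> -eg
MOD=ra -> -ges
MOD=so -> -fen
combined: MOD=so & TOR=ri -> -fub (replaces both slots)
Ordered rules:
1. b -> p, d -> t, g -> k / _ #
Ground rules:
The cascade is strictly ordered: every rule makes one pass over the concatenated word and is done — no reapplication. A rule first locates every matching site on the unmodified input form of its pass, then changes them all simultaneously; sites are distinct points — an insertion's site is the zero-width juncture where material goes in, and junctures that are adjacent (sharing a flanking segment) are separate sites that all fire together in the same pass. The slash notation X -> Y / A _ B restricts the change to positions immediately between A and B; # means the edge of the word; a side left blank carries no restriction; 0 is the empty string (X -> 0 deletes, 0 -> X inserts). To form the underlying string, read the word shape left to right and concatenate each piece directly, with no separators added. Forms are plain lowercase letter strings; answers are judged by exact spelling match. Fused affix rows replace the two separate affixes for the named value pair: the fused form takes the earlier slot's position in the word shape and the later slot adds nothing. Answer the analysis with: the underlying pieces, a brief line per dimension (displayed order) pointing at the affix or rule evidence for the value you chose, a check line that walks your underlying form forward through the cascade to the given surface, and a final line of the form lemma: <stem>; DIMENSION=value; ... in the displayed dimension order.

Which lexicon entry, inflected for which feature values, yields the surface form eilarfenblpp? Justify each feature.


underlying: e-ilar-fen-bl-pb
SUR=ol - signalled by the affix -pb
RANK=du - signalled by the affix e-
TOR=ra - signalled by the affix -bl
MOD=so - signalled by the affix -fen
check: eilarfenblpb -> eilarfenblpp
lemma: ilar; SUR=ol; RANK=du; TOR=ra; MOD=so


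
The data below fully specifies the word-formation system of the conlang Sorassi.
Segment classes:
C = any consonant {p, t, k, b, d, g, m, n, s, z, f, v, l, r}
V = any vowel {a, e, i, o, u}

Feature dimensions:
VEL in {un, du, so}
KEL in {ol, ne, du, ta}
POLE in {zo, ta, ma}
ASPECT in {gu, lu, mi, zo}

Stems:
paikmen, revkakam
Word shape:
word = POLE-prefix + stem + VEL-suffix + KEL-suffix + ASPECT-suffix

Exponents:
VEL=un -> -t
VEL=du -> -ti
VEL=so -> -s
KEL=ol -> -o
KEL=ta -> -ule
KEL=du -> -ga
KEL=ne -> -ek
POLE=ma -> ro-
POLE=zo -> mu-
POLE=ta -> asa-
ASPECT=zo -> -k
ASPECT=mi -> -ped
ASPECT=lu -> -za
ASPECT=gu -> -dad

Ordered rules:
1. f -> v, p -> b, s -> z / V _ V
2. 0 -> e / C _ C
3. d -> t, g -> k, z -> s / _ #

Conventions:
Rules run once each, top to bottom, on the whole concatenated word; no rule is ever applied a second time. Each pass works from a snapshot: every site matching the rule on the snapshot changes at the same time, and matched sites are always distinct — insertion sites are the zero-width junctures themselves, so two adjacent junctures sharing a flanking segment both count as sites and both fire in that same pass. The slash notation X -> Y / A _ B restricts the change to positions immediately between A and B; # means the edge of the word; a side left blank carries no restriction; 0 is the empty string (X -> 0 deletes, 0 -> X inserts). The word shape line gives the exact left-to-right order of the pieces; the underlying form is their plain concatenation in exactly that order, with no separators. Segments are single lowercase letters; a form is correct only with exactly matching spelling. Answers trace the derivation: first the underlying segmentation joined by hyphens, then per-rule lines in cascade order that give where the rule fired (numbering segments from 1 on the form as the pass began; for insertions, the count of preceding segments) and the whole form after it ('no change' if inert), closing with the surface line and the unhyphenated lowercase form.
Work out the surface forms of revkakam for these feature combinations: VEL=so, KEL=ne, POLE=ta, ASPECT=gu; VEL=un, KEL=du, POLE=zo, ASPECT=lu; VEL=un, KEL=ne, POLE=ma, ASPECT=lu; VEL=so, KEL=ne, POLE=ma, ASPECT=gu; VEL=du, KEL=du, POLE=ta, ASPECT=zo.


cell VEL=so, KEL=ne, POLE=ta, ASPECT=gu:
underlying: asa-revkakam-s-ek-dad
1. f -> v, p -> b, s -> z / V _ V: fires at position(s) 2: azarevkakamsekdad
2. 0 -> e / C _ C: inserts after position(s) 6, 11, 14: azarevekakamesekedad
3. d -> t, g -> k, z -> s / _ #: fires at position(s) 20: azarevekakamesekedat
surface: azarevekakamesekedat

cell VEL=un, KEL=du, POLE=zo, ASPECT=lu:
underlying: mu-revkakam-t-ga-za
1. f -> v, p -> b, s -> z / V _ V: no change
2. 0 -> e / C _ C: inserts after position(s) 5, 10, 11: murevekakametegaza
3. d -> t, g -> k, z -> s / _ #: no change
surface: murevekakametegaza

cell VEL=un, KEL=ne, POLE=ma, ASPECT=lu:
underlying: ro-revkakam-t-ek-za
1. f -> v, p -> b, s -> z / V _ V: no change
2. 0 -> e / C _ C: inserts after position(s) 5, 10, 13: rorevekakametekeza
3. d -> t, g -> k, z -> s / _ #: no change
surface: rorevekakametekeza

cell VEL=so, KEL=ne, POLE=ma, ASPECT=gu:
underlying: ro-revkakam-s-ek-dad
1. f -> v, p -> b, s -> z / V _ V: no change
2. 0 -> e / C _ C: inserts after position(s) 5, 10, 13: rorevekakamesekedad
3. d -> t, g -> k, z -> s / _ #: fires at position(s) 19: rorevekakamesekedat
surface: rorevekakamesekedat

cell VEL=du, KEL=du, POLE=ta, ASPECT=zo:
underlying: asa-revkakam-ti-ga-k
1. f -> v, p -> b, s -> z / V _ V: fires at position(s) 2: azarevkakamtigak
2. 0 -> e / C _ C: inserts after position(s) 6, 11: azarevekakametigak
3. d -> t, g -> k, z -> s / _ #: no change
surface: azarevekakametigak


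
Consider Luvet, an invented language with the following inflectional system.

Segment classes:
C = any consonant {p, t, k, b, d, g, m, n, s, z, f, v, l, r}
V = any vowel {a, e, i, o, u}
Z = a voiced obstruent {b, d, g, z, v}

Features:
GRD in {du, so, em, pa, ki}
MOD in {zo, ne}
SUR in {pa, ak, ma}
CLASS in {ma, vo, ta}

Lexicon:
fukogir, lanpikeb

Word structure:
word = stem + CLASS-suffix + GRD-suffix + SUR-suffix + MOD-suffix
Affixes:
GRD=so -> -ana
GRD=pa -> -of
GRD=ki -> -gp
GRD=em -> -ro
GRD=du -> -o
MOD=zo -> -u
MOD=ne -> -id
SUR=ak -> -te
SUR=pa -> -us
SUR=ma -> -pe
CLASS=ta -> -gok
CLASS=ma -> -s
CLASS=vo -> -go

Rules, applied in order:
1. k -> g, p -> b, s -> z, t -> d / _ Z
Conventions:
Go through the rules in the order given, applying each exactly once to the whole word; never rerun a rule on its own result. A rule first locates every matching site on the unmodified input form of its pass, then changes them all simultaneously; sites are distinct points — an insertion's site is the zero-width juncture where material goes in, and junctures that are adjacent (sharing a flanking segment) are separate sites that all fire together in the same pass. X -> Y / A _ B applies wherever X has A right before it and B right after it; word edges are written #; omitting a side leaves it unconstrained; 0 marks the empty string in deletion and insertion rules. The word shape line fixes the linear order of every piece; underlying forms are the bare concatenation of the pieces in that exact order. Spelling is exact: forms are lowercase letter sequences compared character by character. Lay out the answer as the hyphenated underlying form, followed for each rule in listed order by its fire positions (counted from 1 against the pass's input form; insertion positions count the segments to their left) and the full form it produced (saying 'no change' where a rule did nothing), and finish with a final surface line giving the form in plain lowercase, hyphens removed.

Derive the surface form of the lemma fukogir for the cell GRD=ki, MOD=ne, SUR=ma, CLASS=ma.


underlying: fukogir-s-gp-pe-id
1. k -> g, p -> b, s -> z, t -> d / _ Z: fires at position(s) 8: fukogirzgppeid
surface: fukogirzgppeid


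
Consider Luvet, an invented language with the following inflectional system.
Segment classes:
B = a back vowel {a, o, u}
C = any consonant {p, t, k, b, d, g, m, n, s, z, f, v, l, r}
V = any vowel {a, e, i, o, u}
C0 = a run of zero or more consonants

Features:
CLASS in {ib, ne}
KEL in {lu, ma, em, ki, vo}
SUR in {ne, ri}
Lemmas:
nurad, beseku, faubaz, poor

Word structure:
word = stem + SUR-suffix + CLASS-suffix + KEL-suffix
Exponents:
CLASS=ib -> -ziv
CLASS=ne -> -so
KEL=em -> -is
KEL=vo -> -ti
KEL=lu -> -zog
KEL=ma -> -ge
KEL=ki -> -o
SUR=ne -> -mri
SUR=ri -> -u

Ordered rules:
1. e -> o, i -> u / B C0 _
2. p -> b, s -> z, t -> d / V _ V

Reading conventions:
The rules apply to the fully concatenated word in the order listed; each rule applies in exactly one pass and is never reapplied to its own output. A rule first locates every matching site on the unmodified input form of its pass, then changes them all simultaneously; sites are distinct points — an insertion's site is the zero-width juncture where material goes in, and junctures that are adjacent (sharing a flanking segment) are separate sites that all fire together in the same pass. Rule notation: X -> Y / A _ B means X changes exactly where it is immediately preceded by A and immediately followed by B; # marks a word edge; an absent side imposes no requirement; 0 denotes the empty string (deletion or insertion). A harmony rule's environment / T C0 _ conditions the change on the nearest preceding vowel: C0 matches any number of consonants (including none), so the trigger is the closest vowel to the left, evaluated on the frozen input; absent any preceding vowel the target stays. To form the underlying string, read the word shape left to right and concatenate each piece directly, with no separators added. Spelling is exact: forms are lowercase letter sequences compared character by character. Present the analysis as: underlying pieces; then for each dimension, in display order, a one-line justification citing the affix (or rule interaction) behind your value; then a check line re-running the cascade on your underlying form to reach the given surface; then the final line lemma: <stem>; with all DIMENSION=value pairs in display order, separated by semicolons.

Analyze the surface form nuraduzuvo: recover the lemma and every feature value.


underlying: nurad-u-ziv-o
CLASS=ib - signalled by the affix -ziv
KEL=ki - signalled by the affix -o
SUR=ri - signalled by the affix -u
check: nuraduzivo -> nuraduzuvo -> nuraduzuvo
lemma: nurad; CLASS=ib; KEL=ki; SUR=ri


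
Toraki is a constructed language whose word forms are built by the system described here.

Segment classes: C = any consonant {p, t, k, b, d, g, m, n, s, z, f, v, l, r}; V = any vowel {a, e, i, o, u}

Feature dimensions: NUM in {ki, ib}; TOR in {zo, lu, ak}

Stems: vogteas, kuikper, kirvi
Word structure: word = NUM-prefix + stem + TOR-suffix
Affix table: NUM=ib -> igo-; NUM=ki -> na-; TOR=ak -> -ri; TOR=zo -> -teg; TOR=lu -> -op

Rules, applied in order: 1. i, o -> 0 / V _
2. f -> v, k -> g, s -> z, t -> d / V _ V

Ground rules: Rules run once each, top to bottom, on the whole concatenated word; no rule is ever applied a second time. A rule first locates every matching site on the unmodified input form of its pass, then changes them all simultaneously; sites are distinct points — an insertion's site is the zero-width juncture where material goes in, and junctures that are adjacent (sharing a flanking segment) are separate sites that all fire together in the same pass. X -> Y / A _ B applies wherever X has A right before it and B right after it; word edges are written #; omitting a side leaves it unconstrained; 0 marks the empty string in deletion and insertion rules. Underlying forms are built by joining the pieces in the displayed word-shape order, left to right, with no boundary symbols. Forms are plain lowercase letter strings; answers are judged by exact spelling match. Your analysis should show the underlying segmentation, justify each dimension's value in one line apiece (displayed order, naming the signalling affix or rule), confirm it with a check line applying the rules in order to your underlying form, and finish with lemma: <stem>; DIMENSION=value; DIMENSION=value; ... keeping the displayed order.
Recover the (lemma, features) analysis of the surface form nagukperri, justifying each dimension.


underlying: na-kuikper-ri
NUM=ki - signalled by the affix na-
TOR=ak - signalled by the affix -ri
check: nakuikperri -> nakukperri -> nagukperri
lemma: kuikper; NUM=ki; TOR=ak


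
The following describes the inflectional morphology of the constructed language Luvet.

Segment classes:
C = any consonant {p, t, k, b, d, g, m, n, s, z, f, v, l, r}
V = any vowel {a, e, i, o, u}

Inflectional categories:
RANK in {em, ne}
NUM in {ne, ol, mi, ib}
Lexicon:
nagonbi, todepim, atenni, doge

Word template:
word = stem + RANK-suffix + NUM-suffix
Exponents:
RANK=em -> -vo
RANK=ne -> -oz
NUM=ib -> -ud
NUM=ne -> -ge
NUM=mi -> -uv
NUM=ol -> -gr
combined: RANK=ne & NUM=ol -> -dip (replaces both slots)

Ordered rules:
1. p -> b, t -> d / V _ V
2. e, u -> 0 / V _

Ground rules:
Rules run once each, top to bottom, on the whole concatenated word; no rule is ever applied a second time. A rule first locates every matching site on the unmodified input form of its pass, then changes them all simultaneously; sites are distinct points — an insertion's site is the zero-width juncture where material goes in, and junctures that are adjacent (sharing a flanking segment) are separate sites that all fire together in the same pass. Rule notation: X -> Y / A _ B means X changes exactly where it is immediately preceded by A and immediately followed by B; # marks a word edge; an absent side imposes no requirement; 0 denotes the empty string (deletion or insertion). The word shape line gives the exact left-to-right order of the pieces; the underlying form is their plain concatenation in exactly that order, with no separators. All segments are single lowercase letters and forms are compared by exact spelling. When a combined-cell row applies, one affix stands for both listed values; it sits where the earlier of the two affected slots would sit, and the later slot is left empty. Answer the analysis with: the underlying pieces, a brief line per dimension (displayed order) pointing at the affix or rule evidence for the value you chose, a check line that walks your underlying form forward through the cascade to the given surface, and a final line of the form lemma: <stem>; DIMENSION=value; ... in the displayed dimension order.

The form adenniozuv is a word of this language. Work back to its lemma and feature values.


underlying: atenni-oz-uv
RANK=ne - signalled by the affix -oz
NUM=mi - signalled by the affix -uv
check: atenniozuv -> adenniozuv -> adenniozuv
lemma: atenni; RANK=ne; NUM=mi


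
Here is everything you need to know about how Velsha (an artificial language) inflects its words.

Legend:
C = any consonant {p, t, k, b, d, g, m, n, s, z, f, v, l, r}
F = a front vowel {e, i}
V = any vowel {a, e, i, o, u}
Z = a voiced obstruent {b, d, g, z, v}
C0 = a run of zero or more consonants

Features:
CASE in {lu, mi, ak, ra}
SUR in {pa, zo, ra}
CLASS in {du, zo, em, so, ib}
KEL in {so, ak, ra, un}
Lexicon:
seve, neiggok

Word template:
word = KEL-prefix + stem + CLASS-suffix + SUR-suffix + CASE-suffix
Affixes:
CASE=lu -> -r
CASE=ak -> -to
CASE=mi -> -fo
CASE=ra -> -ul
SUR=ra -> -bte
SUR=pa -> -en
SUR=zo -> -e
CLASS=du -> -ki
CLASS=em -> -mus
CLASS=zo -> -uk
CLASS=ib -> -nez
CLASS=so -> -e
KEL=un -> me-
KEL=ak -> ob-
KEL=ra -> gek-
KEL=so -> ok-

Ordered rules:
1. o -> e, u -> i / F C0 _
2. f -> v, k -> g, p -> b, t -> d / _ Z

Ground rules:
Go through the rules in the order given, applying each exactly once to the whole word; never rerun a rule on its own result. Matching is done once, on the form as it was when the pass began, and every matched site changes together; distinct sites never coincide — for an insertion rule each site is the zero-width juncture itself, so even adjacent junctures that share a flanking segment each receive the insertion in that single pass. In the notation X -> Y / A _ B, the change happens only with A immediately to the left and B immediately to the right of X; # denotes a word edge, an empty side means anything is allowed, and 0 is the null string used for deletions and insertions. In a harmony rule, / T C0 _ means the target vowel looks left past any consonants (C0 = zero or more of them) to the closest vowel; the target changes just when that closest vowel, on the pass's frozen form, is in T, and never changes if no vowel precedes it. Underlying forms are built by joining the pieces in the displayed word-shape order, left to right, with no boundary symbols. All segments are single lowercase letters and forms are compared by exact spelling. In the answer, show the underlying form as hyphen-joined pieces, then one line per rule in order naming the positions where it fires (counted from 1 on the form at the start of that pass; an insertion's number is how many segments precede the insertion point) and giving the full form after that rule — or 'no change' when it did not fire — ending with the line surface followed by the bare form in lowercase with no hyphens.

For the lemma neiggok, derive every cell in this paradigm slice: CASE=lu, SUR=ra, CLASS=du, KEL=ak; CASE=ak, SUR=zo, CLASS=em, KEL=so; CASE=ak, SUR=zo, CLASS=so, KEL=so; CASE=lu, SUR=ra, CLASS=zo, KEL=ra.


cell CASE=lu, SUR=ra, CLASS=du, KEL=ak:
underlying: ob-neiggok-ki-bte-r
1. o -> e, u -> i / F C0 _: fires at position(s) 8: obneiggekkibter
2. f -> v, k -> g, p -> b, t -> d / _ Z: no change
surface: obneiggekkibter

cell CASE=ak, SUR=zo, CLASS=em, KEL=so:
underlying: ok-neiggok-mus-e-to
1. o -> e, u -> i / F C0 _: fires at position(s) 8, 15: okneiggekmusete
2. f -> v, k -> g, p -> b, t -> d / _ Z: no change
surface: okneiggekmusete

cell CASE=ak, SUR=zo, CLASS=so, KEL=so:
underlying: ok-neiggok-e-e-to
1. o -> e, u -> i / F C0 _: fires at position(s) 8, 13: okneiggekeete
2. f -> v, k -> g, p -> b, t -> d / _ Z: no change
surface: okneiggekeete

cell CASE=lu, SUR=ra, CLASS=zo, KEL=ra:
underlying: gek-neiggok-uk-bte-r
1. o -> e, u -> i / F C0 _: fires at position(s) 9: gekneiggekukbter
2. f -> v, k -> g, p -> b, t -> d / _ Z: fires at position(s) 12: gekneiggekugbter
surface: gekneiggekugbter


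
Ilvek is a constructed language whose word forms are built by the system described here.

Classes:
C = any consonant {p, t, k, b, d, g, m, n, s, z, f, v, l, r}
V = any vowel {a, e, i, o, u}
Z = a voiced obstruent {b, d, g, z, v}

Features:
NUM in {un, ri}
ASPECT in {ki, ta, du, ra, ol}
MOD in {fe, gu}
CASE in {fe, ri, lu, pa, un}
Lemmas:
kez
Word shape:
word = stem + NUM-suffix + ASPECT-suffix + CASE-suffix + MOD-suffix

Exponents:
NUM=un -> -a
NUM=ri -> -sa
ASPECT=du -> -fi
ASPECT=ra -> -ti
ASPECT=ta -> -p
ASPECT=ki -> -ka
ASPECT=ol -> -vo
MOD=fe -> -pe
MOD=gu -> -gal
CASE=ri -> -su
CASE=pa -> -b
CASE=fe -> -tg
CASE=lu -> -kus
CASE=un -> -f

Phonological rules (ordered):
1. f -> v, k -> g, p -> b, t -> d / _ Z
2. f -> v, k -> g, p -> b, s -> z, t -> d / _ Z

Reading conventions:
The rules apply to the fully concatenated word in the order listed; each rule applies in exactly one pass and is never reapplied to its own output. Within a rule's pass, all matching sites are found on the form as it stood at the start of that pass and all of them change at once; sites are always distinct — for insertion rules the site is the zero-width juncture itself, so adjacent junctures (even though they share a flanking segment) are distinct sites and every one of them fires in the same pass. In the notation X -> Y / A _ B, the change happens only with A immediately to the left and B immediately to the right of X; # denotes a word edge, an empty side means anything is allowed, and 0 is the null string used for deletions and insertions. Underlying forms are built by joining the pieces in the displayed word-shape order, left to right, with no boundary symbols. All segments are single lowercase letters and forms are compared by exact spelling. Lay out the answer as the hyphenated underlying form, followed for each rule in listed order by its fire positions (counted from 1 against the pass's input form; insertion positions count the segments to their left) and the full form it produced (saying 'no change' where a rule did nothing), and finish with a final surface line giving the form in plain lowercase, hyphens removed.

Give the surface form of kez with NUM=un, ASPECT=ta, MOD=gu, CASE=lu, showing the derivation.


underlying: kez-a-p-kus-gal
1. f -> v, k -> g, p -> b, t -> d / _ Z: no change
2. f -> v, k -> g, p -> b, s -> z, t -> d / _ Z: fires at position(s) 8: kezapkuzgal
surface: kezapkuzgal


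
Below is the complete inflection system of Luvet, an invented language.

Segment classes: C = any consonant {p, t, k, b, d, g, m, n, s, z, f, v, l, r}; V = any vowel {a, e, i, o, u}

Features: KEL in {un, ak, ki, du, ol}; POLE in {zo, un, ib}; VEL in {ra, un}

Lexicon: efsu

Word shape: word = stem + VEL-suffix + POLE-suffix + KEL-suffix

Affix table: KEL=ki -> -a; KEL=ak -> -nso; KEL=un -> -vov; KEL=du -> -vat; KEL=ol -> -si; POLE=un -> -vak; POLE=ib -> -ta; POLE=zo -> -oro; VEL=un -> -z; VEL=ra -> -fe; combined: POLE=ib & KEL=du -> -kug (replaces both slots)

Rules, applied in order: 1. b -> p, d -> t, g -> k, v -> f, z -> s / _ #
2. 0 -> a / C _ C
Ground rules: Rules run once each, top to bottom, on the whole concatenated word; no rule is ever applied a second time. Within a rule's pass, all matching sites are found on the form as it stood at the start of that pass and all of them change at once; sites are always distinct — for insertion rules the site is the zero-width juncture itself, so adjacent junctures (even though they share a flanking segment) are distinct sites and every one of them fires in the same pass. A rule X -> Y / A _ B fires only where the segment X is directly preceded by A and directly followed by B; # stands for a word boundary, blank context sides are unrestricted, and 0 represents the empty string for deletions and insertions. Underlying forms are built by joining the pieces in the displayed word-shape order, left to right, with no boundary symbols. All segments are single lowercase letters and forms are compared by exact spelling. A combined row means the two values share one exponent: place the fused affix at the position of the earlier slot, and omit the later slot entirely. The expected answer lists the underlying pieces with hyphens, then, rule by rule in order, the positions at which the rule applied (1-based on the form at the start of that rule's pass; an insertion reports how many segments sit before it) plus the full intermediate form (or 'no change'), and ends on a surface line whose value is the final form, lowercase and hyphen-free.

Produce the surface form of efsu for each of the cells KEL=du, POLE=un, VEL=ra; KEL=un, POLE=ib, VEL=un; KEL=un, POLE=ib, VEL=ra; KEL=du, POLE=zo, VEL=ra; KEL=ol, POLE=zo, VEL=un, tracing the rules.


cell KEL=du, POLE=un, VEL=ra:
underlying: efsu-fe-vak-vat
1. b -> p, d -> t, g -> k, v -> f, z -> s / _ #: no change
2. 0 -> a / C _ C: inserts after position(s) 2, 9: efasufevakavat
surface: efasufevakavat

cell KEL=un, POLE=ib, VEL=un:
underlying: efsu-z-ta-vov
1. b -> p, d -> t, g -> k, v -> f, z -> s / _ #: fires at position(s) 10: efsuztavof
2. 0 -> a / C _ C: inserts after position(s) 2, 5: efasuzatavof
surface: efasuzatavof

cell KEL=un, POLE=ib, VEL=ra:
underlying: efsu-fe-ta-vov
1. b -> p, d -> t, g -> k, v -> f, z -> s / _ #: fires at position(s) 11: efsufetavof
2. 0 -> a / C _ C: inserts after position(s) 2: efasufetavof
surface: efasufetavof

cell KEL=du, POLE=zo, VEL=ra:
underlying: efsu-fe-oro-vat
1. b -> p, d -> t, g -> k, v -> f, z -> s / _ #: no change
2. 0 -> a / C _ C: inserts after position(s) 2: efasufeorovat
surface: efasufeorovat

cell KEL=ol, POLE=zo, VEL=un:
underlying: efsu-z-oro-si
1. b -> p, d -> t, g -> k, v -> f, z -> s / _ #: no change
2. 0 -> a / C _ C: inserts after position(s) 2: efasuzorosi
surface: efasuzorosi


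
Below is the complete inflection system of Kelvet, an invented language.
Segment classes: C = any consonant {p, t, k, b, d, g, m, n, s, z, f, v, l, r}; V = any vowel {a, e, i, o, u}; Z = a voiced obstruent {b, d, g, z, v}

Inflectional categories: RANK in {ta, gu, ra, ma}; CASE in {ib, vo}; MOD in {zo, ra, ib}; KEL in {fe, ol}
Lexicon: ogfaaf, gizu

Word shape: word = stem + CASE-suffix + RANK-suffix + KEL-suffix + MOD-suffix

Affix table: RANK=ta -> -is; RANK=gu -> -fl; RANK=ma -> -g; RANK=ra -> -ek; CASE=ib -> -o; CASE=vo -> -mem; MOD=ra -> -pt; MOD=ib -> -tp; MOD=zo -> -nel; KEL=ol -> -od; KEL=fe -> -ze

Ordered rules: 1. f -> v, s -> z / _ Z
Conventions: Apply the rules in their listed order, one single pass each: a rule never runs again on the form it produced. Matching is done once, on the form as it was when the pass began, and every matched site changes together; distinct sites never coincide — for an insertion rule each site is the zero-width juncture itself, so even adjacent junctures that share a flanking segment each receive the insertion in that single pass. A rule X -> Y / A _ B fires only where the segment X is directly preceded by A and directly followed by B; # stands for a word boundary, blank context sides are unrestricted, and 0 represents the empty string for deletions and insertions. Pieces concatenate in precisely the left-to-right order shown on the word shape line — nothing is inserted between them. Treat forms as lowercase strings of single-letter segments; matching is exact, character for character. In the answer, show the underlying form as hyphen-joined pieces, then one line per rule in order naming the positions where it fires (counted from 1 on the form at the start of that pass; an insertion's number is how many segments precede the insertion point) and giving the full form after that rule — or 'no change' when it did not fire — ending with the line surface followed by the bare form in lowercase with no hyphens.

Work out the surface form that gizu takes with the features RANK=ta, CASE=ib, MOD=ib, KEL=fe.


underlying: gizu-o-is-ze-tp
1. f -> v, s -> z / _ Z: fires at position(s) 7: gizuoizzetp
surface: gizuoizzetp


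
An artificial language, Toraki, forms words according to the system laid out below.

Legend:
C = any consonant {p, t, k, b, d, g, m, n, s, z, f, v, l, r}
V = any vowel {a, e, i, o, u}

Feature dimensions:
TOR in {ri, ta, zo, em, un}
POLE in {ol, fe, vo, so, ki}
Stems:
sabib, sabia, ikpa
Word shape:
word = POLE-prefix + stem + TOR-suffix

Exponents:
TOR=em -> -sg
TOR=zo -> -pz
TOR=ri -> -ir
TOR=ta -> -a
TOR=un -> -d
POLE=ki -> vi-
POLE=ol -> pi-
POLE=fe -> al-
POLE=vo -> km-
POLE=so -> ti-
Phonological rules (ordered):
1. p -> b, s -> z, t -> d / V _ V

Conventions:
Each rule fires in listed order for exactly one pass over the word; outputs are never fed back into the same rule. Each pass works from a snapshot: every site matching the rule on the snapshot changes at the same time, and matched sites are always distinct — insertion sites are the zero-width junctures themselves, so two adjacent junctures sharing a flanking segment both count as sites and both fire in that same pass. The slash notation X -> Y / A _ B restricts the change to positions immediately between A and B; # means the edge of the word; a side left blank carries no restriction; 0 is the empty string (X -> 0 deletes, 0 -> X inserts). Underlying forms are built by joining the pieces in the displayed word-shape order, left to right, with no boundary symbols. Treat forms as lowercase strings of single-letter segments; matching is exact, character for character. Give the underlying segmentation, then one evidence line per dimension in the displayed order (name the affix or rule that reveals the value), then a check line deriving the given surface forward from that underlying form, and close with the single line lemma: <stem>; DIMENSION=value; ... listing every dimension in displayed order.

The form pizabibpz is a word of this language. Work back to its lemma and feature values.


underlying: pi-sabib-pz
TOR=zo - signalled by the affix -pz
POLE=ol - signalled by the affix pi-
check: pisabibpz -> pizabibpz
lemma: sabib; TOR=zo; POLE=ol


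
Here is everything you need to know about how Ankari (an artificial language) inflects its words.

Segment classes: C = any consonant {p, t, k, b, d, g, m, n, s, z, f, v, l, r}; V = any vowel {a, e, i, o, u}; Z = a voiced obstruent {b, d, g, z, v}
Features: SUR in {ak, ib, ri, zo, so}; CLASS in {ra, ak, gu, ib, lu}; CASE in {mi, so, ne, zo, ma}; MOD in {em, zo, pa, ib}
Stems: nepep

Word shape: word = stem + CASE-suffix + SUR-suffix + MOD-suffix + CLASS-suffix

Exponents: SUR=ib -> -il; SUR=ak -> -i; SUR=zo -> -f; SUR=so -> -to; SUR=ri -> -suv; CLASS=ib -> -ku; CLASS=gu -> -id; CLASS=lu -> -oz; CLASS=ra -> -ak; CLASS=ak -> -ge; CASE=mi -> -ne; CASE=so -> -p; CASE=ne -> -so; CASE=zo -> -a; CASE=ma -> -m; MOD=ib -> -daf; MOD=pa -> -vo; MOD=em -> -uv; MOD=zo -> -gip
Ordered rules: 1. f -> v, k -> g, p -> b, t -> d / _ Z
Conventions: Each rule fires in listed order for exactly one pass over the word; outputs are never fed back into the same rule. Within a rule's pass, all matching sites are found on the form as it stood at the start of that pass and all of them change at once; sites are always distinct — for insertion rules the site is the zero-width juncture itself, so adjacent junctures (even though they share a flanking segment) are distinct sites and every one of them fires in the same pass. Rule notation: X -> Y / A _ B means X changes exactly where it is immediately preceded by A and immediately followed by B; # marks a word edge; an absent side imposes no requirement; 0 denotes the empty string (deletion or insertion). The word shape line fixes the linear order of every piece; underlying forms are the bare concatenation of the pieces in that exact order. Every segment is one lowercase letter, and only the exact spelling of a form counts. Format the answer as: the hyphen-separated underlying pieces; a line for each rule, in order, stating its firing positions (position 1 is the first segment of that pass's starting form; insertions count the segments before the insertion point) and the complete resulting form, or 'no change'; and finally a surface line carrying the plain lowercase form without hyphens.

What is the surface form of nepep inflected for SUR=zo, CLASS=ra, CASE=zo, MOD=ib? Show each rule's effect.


underlying: nepep-a-f-daf-ak
1. f -> v, k -> g, p -> b, t -> d / _ Z: fires at position(s) 7: nepepavdafak
surface: nepepavdafak


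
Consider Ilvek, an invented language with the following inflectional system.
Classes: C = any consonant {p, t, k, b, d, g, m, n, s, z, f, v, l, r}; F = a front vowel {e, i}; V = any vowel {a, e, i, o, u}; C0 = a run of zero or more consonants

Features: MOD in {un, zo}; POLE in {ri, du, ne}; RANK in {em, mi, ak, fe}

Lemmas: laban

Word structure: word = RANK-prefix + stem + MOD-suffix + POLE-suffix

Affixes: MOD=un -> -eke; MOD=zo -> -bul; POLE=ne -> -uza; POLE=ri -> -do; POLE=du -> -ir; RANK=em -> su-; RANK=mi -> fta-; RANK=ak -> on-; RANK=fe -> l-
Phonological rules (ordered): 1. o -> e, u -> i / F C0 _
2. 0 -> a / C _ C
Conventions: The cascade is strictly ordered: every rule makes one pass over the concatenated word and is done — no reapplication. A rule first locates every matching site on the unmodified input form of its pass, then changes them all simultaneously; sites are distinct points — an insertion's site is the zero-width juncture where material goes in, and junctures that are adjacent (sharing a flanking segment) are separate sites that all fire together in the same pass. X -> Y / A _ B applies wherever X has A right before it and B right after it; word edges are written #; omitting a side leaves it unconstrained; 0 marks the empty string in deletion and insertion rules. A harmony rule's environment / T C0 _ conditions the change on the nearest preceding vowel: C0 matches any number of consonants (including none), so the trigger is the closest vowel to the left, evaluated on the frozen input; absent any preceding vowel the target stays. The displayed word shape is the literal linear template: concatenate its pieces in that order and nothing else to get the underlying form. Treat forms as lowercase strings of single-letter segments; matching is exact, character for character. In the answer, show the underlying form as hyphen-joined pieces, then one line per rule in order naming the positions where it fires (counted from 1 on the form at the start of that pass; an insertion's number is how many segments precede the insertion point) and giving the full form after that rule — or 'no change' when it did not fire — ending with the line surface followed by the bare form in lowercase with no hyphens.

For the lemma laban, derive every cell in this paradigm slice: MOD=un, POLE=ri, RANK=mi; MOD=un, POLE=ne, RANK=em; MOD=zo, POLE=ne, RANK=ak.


cell MOD=un, POLE=ri, RANK=mi:
underlying: fta-laban-eke-do
1. o -> e, u -> i / F C0 _: fires at position(s) 13: ftalabanekede
2. 0 -> a / C _ C: inserts after position(s) 1: fatalabanekede
surface: fatalabanekede

cell MOD=un, POLE=ne, RANK=em:
underlying: su-laban-eke-uza
1. o -> e, u -> i / F C0 _: fires at position(s) 11: sulabanekeiza
2. 0 -> a / C _ C: no change
surface: sulabanekeiza

cell MOD=zo, POLE=ne, RANK=ak:
underlying: on-laban-bul-uza
1. o -> e, u -> i / F C0 _: no change
2. 0 -> a / C _ C: inserts after position(s) 2, 7: onalabanabuluza
surface: onalabanabuluza


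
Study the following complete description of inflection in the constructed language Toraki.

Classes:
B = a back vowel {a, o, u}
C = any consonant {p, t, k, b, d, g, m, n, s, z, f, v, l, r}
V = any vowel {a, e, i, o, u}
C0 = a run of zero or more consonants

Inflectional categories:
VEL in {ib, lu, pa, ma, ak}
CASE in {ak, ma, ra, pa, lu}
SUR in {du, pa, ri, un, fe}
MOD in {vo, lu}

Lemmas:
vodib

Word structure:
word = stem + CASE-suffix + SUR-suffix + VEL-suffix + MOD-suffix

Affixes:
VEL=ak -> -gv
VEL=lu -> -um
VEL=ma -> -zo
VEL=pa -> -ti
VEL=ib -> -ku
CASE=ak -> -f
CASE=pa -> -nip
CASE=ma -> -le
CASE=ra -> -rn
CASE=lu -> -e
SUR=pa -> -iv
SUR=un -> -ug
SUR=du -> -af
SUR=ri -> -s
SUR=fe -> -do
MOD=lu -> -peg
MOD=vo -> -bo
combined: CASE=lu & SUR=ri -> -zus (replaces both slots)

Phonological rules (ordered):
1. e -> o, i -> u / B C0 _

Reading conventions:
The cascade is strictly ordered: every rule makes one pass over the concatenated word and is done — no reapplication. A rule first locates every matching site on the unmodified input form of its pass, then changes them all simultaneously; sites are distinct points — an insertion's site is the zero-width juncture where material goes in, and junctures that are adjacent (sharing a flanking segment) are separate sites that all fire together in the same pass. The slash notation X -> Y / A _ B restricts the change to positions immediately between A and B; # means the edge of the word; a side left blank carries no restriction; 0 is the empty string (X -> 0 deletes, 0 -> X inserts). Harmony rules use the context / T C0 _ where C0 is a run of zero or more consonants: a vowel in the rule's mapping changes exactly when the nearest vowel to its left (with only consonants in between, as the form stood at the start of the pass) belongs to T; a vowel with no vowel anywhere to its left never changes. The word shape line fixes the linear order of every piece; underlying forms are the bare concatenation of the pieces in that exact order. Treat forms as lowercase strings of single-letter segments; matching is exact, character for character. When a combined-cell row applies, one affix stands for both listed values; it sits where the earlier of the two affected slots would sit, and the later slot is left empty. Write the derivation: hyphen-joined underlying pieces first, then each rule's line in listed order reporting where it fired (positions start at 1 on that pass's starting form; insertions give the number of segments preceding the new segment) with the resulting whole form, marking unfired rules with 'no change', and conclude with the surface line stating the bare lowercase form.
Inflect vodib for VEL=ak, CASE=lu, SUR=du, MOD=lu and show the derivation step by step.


underlying: vodib-e-af-gv-peg
1. e -> o, i -> u / B C0 _: fires at position(s) 4, 12: vodubeafgvpog
surface: vodubeafgvpog


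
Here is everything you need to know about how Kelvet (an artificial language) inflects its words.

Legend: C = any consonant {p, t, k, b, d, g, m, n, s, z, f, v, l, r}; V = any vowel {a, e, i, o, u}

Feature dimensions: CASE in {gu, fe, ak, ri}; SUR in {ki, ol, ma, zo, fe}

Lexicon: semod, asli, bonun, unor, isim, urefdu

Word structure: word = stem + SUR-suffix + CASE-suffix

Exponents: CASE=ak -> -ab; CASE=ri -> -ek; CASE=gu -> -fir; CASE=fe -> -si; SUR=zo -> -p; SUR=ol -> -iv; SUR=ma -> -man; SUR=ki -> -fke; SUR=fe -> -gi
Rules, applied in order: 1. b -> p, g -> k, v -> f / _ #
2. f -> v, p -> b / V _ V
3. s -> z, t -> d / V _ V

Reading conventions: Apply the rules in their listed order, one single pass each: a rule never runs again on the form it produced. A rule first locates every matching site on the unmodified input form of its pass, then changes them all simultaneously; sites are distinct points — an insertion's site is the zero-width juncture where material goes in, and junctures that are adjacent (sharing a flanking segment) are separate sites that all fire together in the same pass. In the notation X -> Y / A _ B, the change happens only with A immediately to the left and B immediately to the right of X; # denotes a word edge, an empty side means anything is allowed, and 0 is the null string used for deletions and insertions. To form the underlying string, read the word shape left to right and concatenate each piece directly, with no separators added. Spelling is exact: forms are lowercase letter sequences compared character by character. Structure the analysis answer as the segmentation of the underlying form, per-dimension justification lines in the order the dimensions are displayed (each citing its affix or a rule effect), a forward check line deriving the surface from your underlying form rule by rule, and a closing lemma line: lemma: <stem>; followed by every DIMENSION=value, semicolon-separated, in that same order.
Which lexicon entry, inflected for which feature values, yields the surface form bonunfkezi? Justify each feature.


underlying: bonun-fke-si
CASE=fe - signalled by the affix -si
SUR=ki - signalled by the affix -fke
check: bonunfkesi -> bonunfkesi -> bonunfkesi -> bonunfkezi
lemma: bonun; CASE=fe; SUR=ki
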